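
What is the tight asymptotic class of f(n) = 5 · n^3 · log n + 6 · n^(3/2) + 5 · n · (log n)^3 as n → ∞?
f(n) ∈ Θ(n^3 · log n)

Compare the terms by growth order. For large n, n^a · (log n)^b dominates n^a' · (log n)^b' iff a > a', or (a = a' and b > b'). Ranking the 3 terms shows the dominant one is 5 · n^3 · log n. Hence f(n) ∈ Θ(n^3 · log n).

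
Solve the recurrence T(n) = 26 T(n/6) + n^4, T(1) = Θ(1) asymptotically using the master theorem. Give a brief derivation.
T(n) = Θ(n^4)

log_6 26 ≈ 1.818. f(n) = n^4 dominates n^(log_6 26) since 4 > 1.818, and the regularity condition a·f(n/b) = 26·(n/6)^4 = (26/1296)·n^4 ≤ c·f(n) holds with c = 26/1296 ≈ 0.0201 < 1. So this is Case 3: T(n) = Θ(f(n)) = Θ(n^4).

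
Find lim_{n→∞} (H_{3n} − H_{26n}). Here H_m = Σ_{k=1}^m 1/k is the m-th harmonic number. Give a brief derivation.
lim = ln(3/26)

Euler-Maclaurin gives H_m = ln m + γ + 1/(2m) + O(1/m^2). The γ and O(1/m) terms cancel in the difference:
  H_{3n} − H_{26n} = ln(3n) − ln(26n) + O(1/n) = ln(3/26) + O(1/n).
Hence the limit is ln(3/26).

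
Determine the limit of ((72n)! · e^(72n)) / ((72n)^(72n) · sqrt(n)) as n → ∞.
lim = sqrt(2π·72)

Stirling: (72n)! ~ sqrt(2π·72n) · (72n/e)^(72n). Hence
  (72n)! · e^(72n) / (72n)^(72n) ~ sqrt(2π·72n).
Dividing by sqrt(n): sqrt(2π·72n) / sqrt(n) = sqrt(2π·72) · n^((1−1)/2), so the limit is sqrt(2π·72).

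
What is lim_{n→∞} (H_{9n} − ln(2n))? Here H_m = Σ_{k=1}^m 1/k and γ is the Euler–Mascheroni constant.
lim = ln(9/2) + γ

By Euler-Maclaurin, H_m = ln m + γ + O(1/m). So
  H_{9n} − ln(2n) = ln(9n) + γ − ln(2n) + O(1/n)
                       = ln(9/2) + γ + O(1/n).
Hence the limit is ln(9/2) + γ.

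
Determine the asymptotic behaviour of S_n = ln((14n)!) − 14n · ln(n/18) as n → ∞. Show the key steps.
S_n ~ 14n · (ln 252 − 1) + O(ln n)

Stirling: ln((14n)!) = 14n ln(14n) − 14n + O(ln n).
  S_n = 14n ln(14n) − 14n − 14n ln(n/18) + O(ln n)
      = 14n ln(14n) − 14n ln n + 14n ln 18 − 14n + O(ln n)
      = 14n ln 14 + 14n ln 18 − 14n + O(ln n)
      = 14n (ln 252 − 1) + O(ln n).
Numerically ln(252) − 1 ≈ 4.5294.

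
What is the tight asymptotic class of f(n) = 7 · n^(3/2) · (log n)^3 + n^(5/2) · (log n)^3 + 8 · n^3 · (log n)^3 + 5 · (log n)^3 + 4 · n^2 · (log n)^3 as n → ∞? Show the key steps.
f(n) ∈ Θ(n^3 · (log n)^3)

Compare the terms by growth order. For large n, n^a · (log n)^b dominates n^a' · (log n)^b' iff a > a', or (a = a' and b > b'). Ranking the 5 terms shows the dominant one is 8 · n^3 · (log n)^3. Hence f(n) ∈ Θ(n^3 · (log n)^3).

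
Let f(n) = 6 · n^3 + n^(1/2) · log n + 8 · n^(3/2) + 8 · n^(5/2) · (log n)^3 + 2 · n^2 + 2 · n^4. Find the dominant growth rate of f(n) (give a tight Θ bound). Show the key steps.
f(n) ∈ Θ(n^4)

Compare the terms by growth order. For large n, n^a · (log n)^b dominates n^a' · (log n)^b' iff a > a', or (a = a' and b > b'). Ranking the 6 terms shows the dominant one is 2 · n^4. Hence f(n) ∈ Θ(n^4).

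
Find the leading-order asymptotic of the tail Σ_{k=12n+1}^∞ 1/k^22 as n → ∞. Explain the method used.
Σ_{k>12n} 1/k^22 ~ 1/(21 · (12n)^21)

Compare to the integral: ∫_{12n}^∞ x^(−22) dx = [−x^(−21)/21]_{12n}^∞ = 1/((22−1)·(12n)^21). Euler-Maclaurin then gives
  Σ_{k>12n} 1/k^22 = ∫_{12n}^∞ dx/x^22 − 1/(2·(12n)^22) + O(1/(12n)^23).
(Equivalently this is ζ(22) − Σ_{k≤12n} 1/k^22.)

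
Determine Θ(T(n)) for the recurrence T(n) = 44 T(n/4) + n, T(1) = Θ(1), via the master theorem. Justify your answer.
T(n) = Θ(n^(log_4 44))

Master theorem: compare f(n) = n to n^(log_4 44) where log_4 44 ≈ 2.730. Since 1 < log_4 44, we have f(n) = O(n^(log_4 44 − ε)) for some ε > 0 — Case 1. Hence T(n) = Θ(n^(log_4 44)).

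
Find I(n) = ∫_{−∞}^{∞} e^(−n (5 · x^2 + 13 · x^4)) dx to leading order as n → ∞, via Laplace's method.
I(n) ~ sqrt(π/(5n))

φ(x) = 5 · x^2 + 13 · x^4 has its unique global minimum at x* = 0 (since φ'(x) = 10x + 52x^3 = 0 only at x = 0 for real x with both coefficients positive, and φ → ∞ as |x| → ∞). At x* = 0, φ(0) = 0 and φ''(0) = 10. Laplace's method then gives
  I(n) ~ sqrt(2π / (n · φ''(0))) · e^(−n φ(0)) = sqrt(2π / (10n)) = sqrt(π/(5n)).
The 13 · x^4 term contributes only at subleading order (an O(1/n) relative correction).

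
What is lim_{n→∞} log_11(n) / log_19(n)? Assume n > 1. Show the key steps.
lim = ln(19) / ln(11) = log_11(19)

Change of base: log_11(n) = ln n / ln 11 and log_19(n) = ln n / ln 19. The ratio is (ln n / ln 11) · (ln 19 / ln n) = ln 19 / ln 11, a constant independent of n. So the limit is ln 19 / ln 11 = log_11(19).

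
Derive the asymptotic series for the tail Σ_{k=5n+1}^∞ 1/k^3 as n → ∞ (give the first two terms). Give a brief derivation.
Σ_{k>5n} 1/k^3 = 1/(2 · (5n)^2) − 1/(2 · (5n)^3) + O(1/(5n)^4)

Compare to the integral: ∫_{5n}^∞ x^(−3) dx = [−x^(−2)/2]_{5n}^∞ = 1/((3−1)·(5n)^2). The Euler-Maclaurin correction adds −f(5n)/2 = −1/(2·(5n)^3). Euler-Maclaurin then gives
  Σ_{k>5n} 1/k^3 = ∫_{5n}^∞ dx/x^3 − 1/(2·(5n)^3) + O(1/(5n)^4).
(Equivalently this is ζ(3) − Σ_{k≤5n} 1/k^3.)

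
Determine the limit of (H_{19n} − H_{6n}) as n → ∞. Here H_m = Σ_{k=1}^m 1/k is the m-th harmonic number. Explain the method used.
lim = ln(19/6)

Euler-Maclaurin gives H_m = ln m + γ + 1/(2m) + O(1/m^2). The γ and O(1/m) terms cancel in the difference:
  H_{19n} − H_{6n} = ln(19n) − ln(6n) + O(1/n) = ln(19/6) + O(1/n).
Hence the limit is ln(19/6).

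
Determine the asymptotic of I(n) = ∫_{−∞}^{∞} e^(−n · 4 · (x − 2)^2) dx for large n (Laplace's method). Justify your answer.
I(n) = sqrt(π/(4n))

Here φ(x) = 4 · (x − 2)^2 has its unique minimum at x* = 2 with φ(x*) = 0 and φ''(x*) = 8. Laplace's method gives
  I(n) ~ e^(−n φ(x*)) · sqrt(2π / (n · φ''(x*))) = sqrt(2π / (8n)) = sqrt(π/(4n)).
This is exact: substituting u = (x − 2)·sqrt(4n) gives I(n) = (1/sqrt(4n)) ∫_{−∞}^{∞} e^(−u^2) du = sqrt(π/(4n)).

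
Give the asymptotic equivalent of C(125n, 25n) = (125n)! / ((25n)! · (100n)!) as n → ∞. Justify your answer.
C(125n, 25n) ~ (3125/256)^(25n) · sqrt(5/(8π·25n))

Write N = 25n. Apply Stirling to each factorial:
  (5N)! ~ sqrt(2π·5N) · (5N/e)^(5N),
  N! ~ sqrt(2π N) · (N/e)^N,
  (4N)! ~ sqrt(2π·4N) · (4N/e)^(4N).
The exponential factors combine to (5N)^(5N) / (N^N · (4N)^(4N)) = 5^(5N)/4^(4N) = (5^5/4^4)^N = (3125/256)^N.
The square-root prefactors combine to sqrt(2π·5N) / (sqrt(2π N)·sqrt(2π·4N)) = sqrt(5 / (2π·4·N)) = sqrt(5/(8π·25n)).
Substituting N = 25n: C(125n, 25n) ~ (3125/256)^(25n) · sqrt(5/(8π·25n)).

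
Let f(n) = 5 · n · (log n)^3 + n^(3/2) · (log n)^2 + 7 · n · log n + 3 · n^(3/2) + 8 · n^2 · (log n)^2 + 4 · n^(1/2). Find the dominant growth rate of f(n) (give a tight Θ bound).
f(n) ∈ Θ(n^2 · (log n)^2)

Compare the terms by growth order. For large n, n^a · (log n)^b dominates n^a' · (log n)^b' iff a > a', or (a = a' and b > b'). Ranking the 6 terms shows the dominant one is 8 · n^2 · (log n)^2. Hence f(n) ∈ Θ(n^2 · (log n)^2).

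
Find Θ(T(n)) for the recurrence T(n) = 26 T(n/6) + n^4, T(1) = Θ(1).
T(n) = Θ(n^4)

log_6 26 ≈ 1.818. f(n) = n^4 dominates n^(log_6 26) since 4 > 1.818, and the regularity condition a·f(n/b) = 26·(n/6)^4 = (26/1296)·n^4 ≤ c·f(n) holds with c = 26/1296 ≈ 0.0201 < 1. So this is Case 3: T(n) = Θ(f(n)) = Θ(n^4).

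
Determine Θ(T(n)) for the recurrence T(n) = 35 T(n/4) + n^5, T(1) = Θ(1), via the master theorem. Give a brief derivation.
T(n) = Θ(n^5)

log_4 35 ≈ 2.565. f(n) = n^5 dominates n^(log_4 35) since 5 > 2.565, and the regularity condition a·f(n/b) = 35·(n/4)^5 = (35/1024)·n^5 ≤ c·f(n) holds with c = 35/1024 ≈ 0.0342 < 1. So this is Case 3: T(n) = Θ(f(n)) = Θ(n^5).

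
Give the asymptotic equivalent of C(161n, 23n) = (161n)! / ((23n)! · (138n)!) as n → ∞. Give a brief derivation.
C(161n, 23n) ~ (823543/46656)^(23n) · sqrt(7/(12π·23n))

Write N = 23n. Apply Stirling to each factorial:
  (7N)! ~ sqrt(2π·7N) · (7N/e)^(7N),
  N! ~ sqrt(2π N) · (N/e)^N,
  (6N)! ~ sqrt(2π·6N) · (6N/e)^(6N).
The exponential factors combine to (7N)^(7N) / (N^N · (6N)^(6N)) = 7^(7N)/6^(6N) = (7^7/6^6)^N = (823543/46656)^N.
The square-root prefactors combine to sqrt(2π·7N) / (sqrt(2π N)·sqrt(2π·6N)) = sqrt(7 / (2π·6·N)) = sqrt(7/(12π·23n)).
Substituting N = 23n: C(161n, 23n) ~ (823543/46656)^(23n) · sqrt(7/(12π·23n)).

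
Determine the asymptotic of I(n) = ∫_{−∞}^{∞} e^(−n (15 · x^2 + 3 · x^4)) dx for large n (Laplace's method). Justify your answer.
I(n) ~ sqrt(π/(15n))

φ(x) = 15 · x^2 + 3 · x^4 has its unique global minimum at x* = 0 (since φ'(x) = 30x + 12x^3 = 0 only at x = 0 for real x with both coefficients positive, and φ → ∞ as |x| → ∞). At x* = 0, φ(0) = 0 and φ''(0) = 30. Laplace's method then gives
  I(n) ~ sqrt(2π / (n · φ''(0))) · e^(−n φ(0)) = sqrt(2π / (30n)) = sqrt(π/(15n)).
The 3 · x^4 term contributes only at subleading order (an O(1/n) relative correction).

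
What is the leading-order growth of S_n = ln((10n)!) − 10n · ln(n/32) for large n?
S_n ~ 10n · (ln 320 − 1) + O(ln n)

Stirling: ln((10n)!) = 10n ln(10n) − 10n + O(ln n).
  S_n = 10n ln(10n) − 10n − 10n ln(n/32) + O(ln n)
      = 10n ln(10n) − 10n ln n + 10n ln 32 − 10n + O(ln n)
      = 10n ln 10 + 10n ln 32 − 10n + O(ln n)
      = 10n (ln 320 − 1) + O(ln n).
Numerically ln(320) − 1 ≈ 4.7683.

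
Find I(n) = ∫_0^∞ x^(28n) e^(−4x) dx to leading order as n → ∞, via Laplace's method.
I(n) ~ (sqrt(2π·28n) / 4) · (28n/(4e))^(28n)

Write the integrand as exp(28n ln x − 4x) and set f(x) = 28n ln x − 4x. Then f'(x) = 28n/x − 4 = 0 at x* = 28n/4, and f''(x*) = −28n/x*^2 = −4^2/(28n). Laplace's method (interior maximum) gives
  I(n) ~ e^(f(x*)) · sqrt(2π / |f''(x*)|)
        = exp(28n ln(28n/4) − 28n) · sqrt(2π · 28n / 4^2)
        = (28n/4)^(28n) e^(−28n) · sqrt(2π·28n) / 4
        = (sqrt(2π·28n) / 4) · (28n/(4e))^(28n).
This matches Γ(28n+1)/4^(28n+1) with Stirling applied to Γ.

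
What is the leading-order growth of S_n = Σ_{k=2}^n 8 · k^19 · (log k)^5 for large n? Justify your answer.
S_n ~ 2 · n^20 · (log n)^5 / 5

By integral comparison, S_n = ∫_1^n 8 · x^19 · (log x)^5 dx + O(n^19 · (log n)^5). For the integral, the leading term of ∫_1^n x^19 (log x)^5 dx is n^20/20 · (log n)^5 (by repeated integration by parts; each step lowers the log-exponent and produces a relatively O(1/log n) correction). Hence S_n ~ 2 · n^20 · (log n)^5 / 5.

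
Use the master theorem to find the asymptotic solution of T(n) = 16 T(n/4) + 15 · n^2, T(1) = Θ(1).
T(n) = Θ(n^2 log n)

log_4 16 = 2, and f(n) = 15 · n^2 = Θ(n^(log_4 16)). This is Case 2 of the master theorem: T(n) = Θ(f(n) · log n) = Θ(n^2 log n).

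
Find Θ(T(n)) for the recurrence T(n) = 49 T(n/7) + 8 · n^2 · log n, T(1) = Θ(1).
T(n) = Θ(n^2 · (log n)^2)

Here log_7 49 = 2 and f(n) = 8 · n^2 · log n = Θ(n^(log_7 49) · (log n)^1). This is the extended Case 2 of the master theorem (f matches the critical exponent up to log factors), giving T(n) = Θ(n^(log_7 49) · (log n)^(1+1)) = Θ(n^2 · (log n)^2).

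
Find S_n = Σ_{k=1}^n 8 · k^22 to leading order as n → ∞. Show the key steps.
S_n ~ 8 · n^23 / 23

By integral comparison (Euler-Maclaurin), Σ_{k=1}^n 8 · k^22 = 8 · ∫_0^n x^22 dx + O(n^22) = 8 · n^23/23 + O(n^22). (Equivalently, Faulhaber's formula gives the same leading term.)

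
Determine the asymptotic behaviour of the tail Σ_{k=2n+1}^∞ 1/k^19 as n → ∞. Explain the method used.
Σ_{k>2n} 1/k^19 ~ 1/(18 · (2n)^18)

Compare to the integral: ∫_{2n}^∞ x^(−19) dx = [−x^(−18)/18]_{2n}^∞ = 1/((19−1)·(2n)^18). Euler-Maclaurin then gives
  Σ_{k>2n} 1/k^19 = ∫_{2n}^∞ dx/x^19 − 1/(2·(2n)^19) + O(1/(2n)^20).
(Equivalently this is ζ(19) − Σ_{k≤2n} 1/k^19.)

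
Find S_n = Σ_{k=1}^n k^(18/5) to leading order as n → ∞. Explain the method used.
S_n ~ (5/23) · n^(23/5)

Integral comparison: Σ_{k=1}^n k^(18/5) = ∫_0^n x^(18/5) dx + O(n^(18/5)). The integral is n^(1 + 18/5) / (1 + 18/5) = n^((18+5)/5) / ((18+5)/5) = (5/23) · n^(23/5).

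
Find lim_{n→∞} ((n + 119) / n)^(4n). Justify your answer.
lim = e^476

Rewrite as (1 + 119/n)^(4n). By the standard limit (1 + x/n)^n → e^x, we have (1 + 119/n)^n → e^119, and raising to the 4th power gives e^476.
More precisely, ln[(1 + 119/n)^(4n)] = 4n · ln(1 + 119/n) = 4n · (119/n + O(1/n^2)) = 476 + O(1/n) → 476.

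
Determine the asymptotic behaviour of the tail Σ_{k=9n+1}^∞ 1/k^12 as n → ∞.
Σ_{k>9n} 1/k^12 ~ 1/(11 · (9n)^11)

Compare to the integral: ∫_{9n}^∞ x^(−12) dx = [−x^(−11)/11]_{9n}^∞ = 1/((12−1)·(9n)^11). Euler-Maclaurin then gives
  Σ_{k>9n} 1/k^12 = ∫_{9n}^∞ dx/x^12 − 1/(2·(9n)^12) + O(1/(9n)^13).
(Equivalently this is ζ(12) − Σ_{k≤9n} 1/k^12.)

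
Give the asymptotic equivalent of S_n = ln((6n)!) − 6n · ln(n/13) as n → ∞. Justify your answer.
S_n ~ 6n · (ln 78 − 1) + O(ln n)

Stirling: ln((6n)!) = 6n ln(6n) − 6n + O(ln n).
  S_n = 6n ln(6n) − 6n − 6n ln(n/13) + O(ln n)
      = 6n ln(6n) − 6n ln n + 6n ln 13 − 6n + O(ln n)
      = 6n ln 6 + 6n ln 13 − 6n + O(ln n)
      = 6n (ln 78 − 1) + O(ln n).
Numerically ln(78) − 1 ≈ 3.3567.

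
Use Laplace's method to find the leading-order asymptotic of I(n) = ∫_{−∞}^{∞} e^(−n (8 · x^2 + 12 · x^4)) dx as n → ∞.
I(n) ~ sqrt(π/(8n))

φ(x) = 8 · x^2 + 12 · x^4 has its unique global minimum at x* = 0 (since φ'(x) = 16x + 48x^3 = 0 only at x = 0 for real x with both coefficients positive, and φ → ∞ as |x| → ∞). At x* = 0, φ(0) = 0 and φ''(0) = 16. Laplace's method then gives
  I(n) ~ sqrt(2π / (n · φ''(0))) · e^(−n φ(0)) = sqrt(2π / (16n)) = sqrt(π/(8n)).
The 12 · x^4 term contributes only at subleading order (an O(1/n) relative correction).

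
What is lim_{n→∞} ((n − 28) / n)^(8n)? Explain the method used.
lim = e^(−224)

Rewrite as (1 − 28/n)^(8n). By the standard limit (1 + x/n)^n → e^x, we have (1 − 28/n)^n → e^(−28), and raising to the 8th power gives e^(−224).
More precisely, ln[(1 − 28/n)^(8n)] = 8n · ln(1 − 28/n) = 8n · (-28/n + O(1/n^2)) = -224 + O(1/n) → -224.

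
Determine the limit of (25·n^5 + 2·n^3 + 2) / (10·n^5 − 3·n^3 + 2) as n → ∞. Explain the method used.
lim = 25/10 = 5/2

For large n the leading n^5 terms dominate both numerator and denominator. Dividing top and bottom by n^5, every other term tends to 0, leaving 25/10 = 5/2.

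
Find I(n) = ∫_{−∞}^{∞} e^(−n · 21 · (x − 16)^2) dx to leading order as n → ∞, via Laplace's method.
I(n) = sqrt(π/(21n))

Here φ(x) = 21 · (x − 16)^2 has its unique minimum at x* = 16 with φ(x*) = 0 and φ''(x*) = 42. Laplace's method gives
  I(n) ~ e^(−n φ(x*)) · sqrt(2π / (n · φ''(x*))) = sqrt(2π / (42n)) = sqrt(π/(21n)).
This is exact: substituting u = (x − 16)·sqrt(21n) gives I(n) = (1/sqrt(21n)) ∫_{−∞}^{∞} e^(−u^2) du = sqrt(π/(21n)).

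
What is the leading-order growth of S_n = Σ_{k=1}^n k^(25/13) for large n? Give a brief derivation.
S_n ~ (13/38) · n^(38/13)

Integral comparison: Σ_{k=1}^n k^(25/13) = ∫_0^n x^(25/13) dx + O(n^(25/13)). The integral is n^(1 + 25/13) / (1 + 25/13) = n^((25+13)/13) / ((25+13)/13) = (13/38) · n^(38/13).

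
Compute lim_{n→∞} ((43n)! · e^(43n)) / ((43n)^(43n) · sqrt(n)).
lim = sqrt(2π·43)

Stirling: (43n)! ~ sqrt(2π·43n) · (43n/e)^(43n). Hence
  (43n)! · e^(43n) / (43n)^(43n) ~ sqrt(2π·43n).
Dividing by sqrt(n): sqrt(2π·43n) / sqrt(n) = sqrt(2π·43) · n^((1−1)/2), so the limit is sqrt(2π·43).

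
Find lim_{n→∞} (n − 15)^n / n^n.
lim = e^(−15)

Rewrite as (1 − 15/n)^(n). By the standard limit (1 + x/n)^n → e^x, we have (1 − 15/n)^n → e^(−15), and raising to the 1st power gives e^(−15).
More precisely, ln[(1 − 15/n)^(n)] = n · ln(1 − 15/n) = n · (-15/n + O(1/n^2)) = -15 + O(1/n) → -15.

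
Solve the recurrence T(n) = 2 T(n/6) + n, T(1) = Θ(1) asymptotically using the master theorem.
T(n) = Θ(n)

log_6 2 ≈ 0.387. f(n) = n dominates n^(log_6 2) since 1 > 0.387, and the regularity condition a·f(n/b) = 2·(n/6)^1 = (2/6)·n ≤ c·f(n) holds with c = 2/6 ≈ 0.333 < 1. So this is Case 3: T(n) = Θ(f(n)) = Θ(n).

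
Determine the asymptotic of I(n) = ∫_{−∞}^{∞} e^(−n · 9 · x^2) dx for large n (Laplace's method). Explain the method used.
I(n) = sqrt(π/(9n))

Here φ(x) = 9 · x^2 has its unique minimum at x* = 0 with φ(x*) = 0 and φ''(x*) = 18. Laplace's method gives
  I(n) ~ e^(−n φ(x*)) · sqrt(2π / (n · φ''(x*))) = sqrt(2π / (18n)) = sqrt(π/(9n)).
This is exact: substituting u = (x − 0)·sqrt(9n) gives I(n) = (1/sqrt(9n)) ∫_{−∞}^{∞} e^(−u^2) du = sqrt(π/(9n)).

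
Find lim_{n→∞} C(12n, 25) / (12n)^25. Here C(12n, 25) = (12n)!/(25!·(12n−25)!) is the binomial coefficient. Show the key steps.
lim = 1/25! = 1/15511210043330985984000000

With N = 12n → ∞: C(N, 25) / N^25 = [N(N−1)…(N−24)] / (25! · N^25) = (1/25!) · 1 · (1 − 1/(12n)) · … · (1 − 24/(12n)). Each factor → 1 as N → ∞, so the limit is 1/25! = 1/15511210043330985984000000.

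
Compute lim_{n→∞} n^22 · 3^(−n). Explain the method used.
lim = 0

Exponentials with base > 1 dominate every fixed polynomial: for any fixed c, n^c / 3^n → 0 as n → ∞ (e.g. by the ratio test, or by writing 3^n = e^(n ln 3) and noting e^(n ln 3) / n^c → ∞). Hence n^22 · 3^(−n) = n^22 / 3^n → 0.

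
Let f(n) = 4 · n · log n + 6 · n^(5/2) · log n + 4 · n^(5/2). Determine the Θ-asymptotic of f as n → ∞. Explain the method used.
f(n) ∈ Θ(n^(5/2) · log n)

Compare the terms by growth order. For large n, n^a · (log n)^b dominates n^a' · (log n)^b' iff a > a', or (a = a' and b > b'). Ranking the 3 terms shows the dominant one is 6 · n^(5/2) · log n. Hence f(n) ∈ Θ(n^(5/2) · log n).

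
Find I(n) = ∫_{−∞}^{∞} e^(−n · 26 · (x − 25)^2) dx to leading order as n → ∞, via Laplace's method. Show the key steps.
I(n) = sqrt(π/(26n))

Here φ(x) = 26 · (x − 25)^2 has its unique minimum at x* = 25 with φ(x*) = 0 and φ''(x*) = 52. Laplace's method gives
  I(n) ~ e^(−n φ(x*)) · sqrt(2π / (n · φ''(x*))) = sqrt(2π / (52n)) = sqrt(π/(26n)).
This is exact: substituting u = (x − 25)·sqrt(26n) gives I(n) = (1/sqrt(26n)) ∫_{−∞}^{∞} e^(−u^2) du = sqrt(π/(26n)).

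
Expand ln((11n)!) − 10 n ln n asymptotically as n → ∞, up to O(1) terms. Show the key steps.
ln((11n)!) − 10 n ln n = n ln n + 11(ln 11 − 1) n + (1/2) ln(2π·11n) + O(1/n)

Stirling: ln((11n)!) = 11n ln(11n) − 11n + (1/2) ln(2π·11n) + O(1/n).
Expand 11n ln(11n) = 11n (ln n + ln 11) = 11n ln n + 11n ln 11.
Subtract 10n ln n: leading term is (11 − 10) n ln n = n ln n. The next term is 11n ln 11 − 11n = 11(ln 11 − 1) n. Then the (1/2) ln(2π·11n) correction.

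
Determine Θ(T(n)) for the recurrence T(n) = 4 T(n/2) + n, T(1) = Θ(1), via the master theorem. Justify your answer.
T(n) = Θ(n^2)

Master theorem: compare f(n) = n to n^(log_2 4) where log_2 4 = 2. Since 1 < log_2 4, we have f(n) = O(n^(log_2 4 − ε)) for some ε > 0 — Case 1. Hence T(n) = Θ(n^(log_2 4)) = Θ(n^2).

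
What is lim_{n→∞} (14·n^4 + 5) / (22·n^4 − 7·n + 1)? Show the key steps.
lim = 14/22 = 7/11

For large n the leading n^4 terms dominate both numerator and denominator. Dividing top and bottom by n^4, every other term tends to 0, leaving 14/22 = 7/11.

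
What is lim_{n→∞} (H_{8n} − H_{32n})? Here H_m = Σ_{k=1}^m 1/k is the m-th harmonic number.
lim = ln(8/32) = −ln 4

Euler-Maclaurin gives H_m = ln m + γ + 1/(2m) + O(1/m^2). The γ and O(1/m) terms cancel in the difference:
  H_{8n} − H_{32n} = ln(8n) − ln(32n) + O(1/n) = ln(8/32) + O(1/n).
Hence the limit is ln(8/32) = −ln 4.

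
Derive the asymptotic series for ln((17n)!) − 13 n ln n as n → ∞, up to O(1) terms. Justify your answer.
ln((17n)!) − 13 n ln n = 4 n ln n + 17(ln 17 − 1) n + (1/2) ln(2π·17n) + O(1/n)

Stirling: ln((17n)!) = 17n ln(17n) − 17n + (1/2) ln(2π·17n) + O(1/n).
Expand 17n ln(17n) = 17n (ln n + ln 17) = 17n ln n + 17n ln 17.
Subtract 13n ln n: leading term is (17 − 13) n ln n = 4 n ln n. The next term is 17n ln 17 − 17n = 17(ln 17 − 1) n. Then the (1/2) ln(2π·17n) correction.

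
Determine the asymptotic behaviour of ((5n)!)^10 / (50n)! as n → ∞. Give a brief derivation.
((5n)!)^10/(50n)! ~ ((2π·5n)^(9/2) / sqrt(10)) · 10^(−10·5n)  →  0

Write N = 5n. Stirling: N! ~ sqrt(2π N)(N/e)^N and (10N)! ~ sqrt(2π·10N)·(10N/e)^(10N).
  (N!)^10/(10N)! ~ (2π N)^(10/2) (N/e)^(10N) / [sqrt(2π·10N) (10N/e)^(10N)]
     = (2π N)^(10/2) / sqrt(2π·10N) · (N/(10N))^(10N)
     = (2π N)^((10−1)/2) / sqrt(10) · 10^(−10N).
Since 10^10 > 1, the factor 10^(−10N) decays exponentially, so the ratio → 0. Substituting N = 5n gives the stated form.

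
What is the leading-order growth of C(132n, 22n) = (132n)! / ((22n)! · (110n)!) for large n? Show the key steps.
C(132n, 22n) ~ (46656/3125)^(22n) · sqrt(3/(5π·22n))

Write N = 22n. Apply Stirling to each factorial:
  (6N)! ~ sqrt(2π·6N) · (6N/e)^(6N),
  N! ~ sqrt(2π N) · (N/e)^N,
  (5N)! ~ sqrt(2π·5N) · (5N/e)^(5N).
The exponential factors combine to (6N)^(6N) / (N^N · (5N)^(5N)) = 6^(6N)/5^(5N) = (6^6/5^5)^N = (46656/3125)^N.
The square-root prefactors combine to sqrt(2π·6N) / (sqrt(2π N)·sqrt(2π·5N)) = sqrt(6 / (2π·5·N)) = sqrt(3/(5π·22n)).
Substituting N = 22n: C(132n, 22n) ~ (46656/3125)^(22n) · sqrt(3/(5π·22n)).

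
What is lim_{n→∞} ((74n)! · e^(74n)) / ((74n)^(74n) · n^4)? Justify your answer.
lim = 0

Stirling: (74n)! ~ sqrt(2π·74n) · (74n/e)^(74n). Hence
  (74n)! · e^(74n) / (74n)^(74n) ~ sqrt(2π·74n).
Dividing by n^4: sqrt(2π·74n) / n^4 = sqrt(2π·74) · n^((1−8)/2), so the expression behaves like sqrt(2π·74) · n^((1−8)/2) → 0.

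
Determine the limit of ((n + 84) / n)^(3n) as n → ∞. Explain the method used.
lim = e^252

Rewrite as (1 + 84/n)^(3n). By the standard limit (1 + x/n)^n → e^x, we have (1 + 84/n)^n → e^84, and raising to the 3rd power gives e^252.
More precisely, ln[(1 + 84/n)^(3n)] = 3n · ln(1 + 84/n) = 3n · (84/n + O(1/n^2)) = 252 + O(1/n) → 252.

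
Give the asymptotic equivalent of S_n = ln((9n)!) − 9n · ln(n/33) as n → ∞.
S_n ~ 9n · (ln 297 − 1) + O(ln n)

Stirling: ln((9n)!) = 9n ln(9n) − 9n + O(ln n).
  S_n = 9n ln(9n) − 9n − 9n ln(n/33) + O(ln n)
      = 9n ln(9n) − 9n ln n + 9n ln 33 − 9n + O(ln n)
      = 9n ln 9 + 9n ln 33 − 9n + O(ln n)
      = 9n (ln 297 − 1) + O(ln n).
Numerically ln(297) − 1 ≈ 4.6937.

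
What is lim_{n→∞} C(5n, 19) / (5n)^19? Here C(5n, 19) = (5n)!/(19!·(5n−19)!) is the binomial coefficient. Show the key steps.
lim = 1/19! = 1/121645100408832000

With N = 5n → ∞: C(N, 19) / N^19 = [N(N−1)…(N−18)] / (19! · N^19) = (1/19!) · 1 · (1 − 1/(5n)) · … · (1 − 18/(5n)). Each factor → 1 as N → ∞, so the limit is 1/19! = 1/121645100408832000.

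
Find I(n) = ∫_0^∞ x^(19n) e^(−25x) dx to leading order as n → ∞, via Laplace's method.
I(n) ~ (sqrt(2π·19n) / 25) · (19n/(25e))^(19n)

Write the integrand as exp(19n ln x − 25x) and set f(x) = 19n ln x − 25x. Then f'(x) = 19n/x − 25 = 0 at x* = 19n/25, and f''(x*) = −19n/x*^2 = −25^2/(19n). Laplace's method (interior maximum) gives
  I(n) ~ e^(f(x*)) · sqrt(2π / |f''(x*)|)
        = exp(19n ln(19n/25) − 19n) · sqrt(2π · 19n / 25^2)
        = (19n/25)^(19n) e^(−19n) · sqrt(2π·19n) / 25
        = (sqrt(2π·19n) / 25) · (19n/(25e))^(19n).
This matches Γ(19n+1)/25^(19n+1) with Stirling applied to Γ.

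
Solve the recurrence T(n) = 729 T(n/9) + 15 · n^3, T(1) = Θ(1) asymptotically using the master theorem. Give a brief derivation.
T(n) = Θ(n^3 log n)

log_9 729 = 3, and f(n) = 15 · n^3 = Θ(n^(log_9 729)). This is Case 2 of the master theorem: T(n) = Θ(f(n) · log n) = Θ(n^3 log n).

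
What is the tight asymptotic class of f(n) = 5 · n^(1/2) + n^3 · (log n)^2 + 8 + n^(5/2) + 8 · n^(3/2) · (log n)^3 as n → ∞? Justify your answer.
f(n) ∈ Θ(n^3 · (log n)^2)

Compare the terms by growth order. For large n, n^a · (log n)^b dominates n^a' · (log n)^b' iff a > a', or (a = a' and b > b'). Ranking the 5 terms shows the dominant one is n^3 · (log n)^2. Hence f(n) ∈ Θ(n^3 · (log n)^2).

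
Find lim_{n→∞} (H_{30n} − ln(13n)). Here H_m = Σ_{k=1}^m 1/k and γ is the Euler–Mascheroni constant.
lim = ln(30/13) + γ

By Euler-Maclaurin, H_m = ln m + γ + O(1/m). So
  H_{30n} − ln(13n) = ln(30n) + γ − ln(13n) + O(1/n)
                       = ln(30/13) + γ + O(1/n).
Hence the limit is ln(30/13) + γ.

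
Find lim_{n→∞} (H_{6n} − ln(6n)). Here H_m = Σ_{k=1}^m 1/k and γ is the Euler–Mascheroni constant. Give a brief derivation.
lim = γ

By Euler-Maclaurin, H_m = ln m + γ + O(1/m). So
  H_{6n} − ln(6n) = ln(6n) + γ − ln(6n) + O(1/n)
                       = ln(6/6) + γ + O(1/n).
Hence the limit is γ (since ln 1 = 0).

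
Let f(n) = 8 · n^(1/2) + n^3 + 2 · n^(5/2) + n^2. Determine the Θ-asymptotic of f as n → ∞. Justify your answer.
f(n) ∈ Θ(n^3)

Compare the terms by growth order. For large n, n^a · (log n)^b dominates n^a' · (log n)^b' iff a > a', or (a = a' and b > b'). Ranking the 4 terms shows the dominant one is n^3. Hence f(n) ∈ Θ(n^3).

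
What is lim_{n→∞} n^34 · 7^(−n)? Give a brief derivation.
lim = 0

Exponentials with base > 1 dominate every fixed polynomial: for any fixed c, n^c / 7^n → 0 as n → ∞ (e.g. by the ratio test, or by writing 7^n = e^(n ln 7) and noting e^(n ln 7) / n^c → ∞). Hence n^34 · 7^(−n) = n^34 / 7^n → 0.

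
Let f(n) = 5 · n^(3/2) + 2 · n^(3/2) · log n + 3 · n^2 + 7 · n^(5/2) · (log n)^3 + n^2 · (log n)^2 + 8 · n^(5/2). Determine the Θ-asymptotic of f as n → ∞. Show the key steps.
f(n) ∈ Θ(n^(5/2) · (log n)^3)

Compare the terms by growth order. For large n, n^a · (log n)^b dominates n^a' · (log n)^b' iff a > a', or (a = a' and b > b'). Ranking the 6 terms shows the dominant one is 7 · n^(5/2) · (log n)^3. Hence f(n) ∈ Θ(n^(5/2) · (log n)^3).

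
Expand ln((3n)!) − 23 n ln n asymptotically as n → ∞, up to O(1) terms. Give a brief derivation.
ln((3n)!) − 23 n ln n = −20 n ln n + 3(ln 3 − 1) n + (1/2) ln(2π·3n) + O(1/n)

Stirling: ln((3n)!) = 3n ln(3n) − 3n + (1/2) ln(2π·3n) + O(1/n).
Expand 3n ln(3n) = 3n (ln n + ln 3) = 3n ln n + 3n ln 3.
Subtract 23n ln n: leading term is (3 − 23) n ln n = −20 n ln n. The next term is 3n ln 3 − 3n = 3(ln 3 − 1) n. Then the (1/2) ln(2π·3n) correction.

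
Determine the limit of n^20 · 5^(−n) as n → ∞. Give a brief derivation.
lim = 0

Exponentials with base > 1 dominate every fixed polynomial: for any fixed c, n^c / 5^n → 0 as n → ∞ (e.g. by the ratio test, or by writing 5^n = e^(n ln 5) and noting e^(n ln 5) / n^c → ∞). Hence n^20 · 5^(−n) = n^20 / 5^n → 0.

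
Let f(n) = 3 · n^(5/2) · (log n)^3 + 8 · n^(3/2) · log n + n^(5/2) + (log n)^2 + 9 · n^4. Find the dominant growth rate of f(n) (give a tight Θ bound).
f(n) ∈ Θ(n^4)

Compare the terms by growth order. For large n, n^a · (log n)^b dominates n^a' · (log n)^b' iff a > a', or (a = a' and b > b'). Ranking the 5 terms shows the dominant one is 9 · n^4. Hence f(n) ∈ Θ(n^4).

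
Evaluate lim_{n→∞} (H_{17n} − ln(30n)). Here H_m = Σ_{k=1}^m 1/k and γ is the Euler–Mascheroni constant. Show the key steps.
lim = ln(17/30) + γ

By Euler-Maclaurin, H_m = ln m + γ + O(1/m). So
  H_{17n} − ln(30n) = ln(17n) + γ − ln(30n) + O(1/n)
                       = ln(17/30) + γ + O(1/n).
Hence the limit is ln(17/30) + γ.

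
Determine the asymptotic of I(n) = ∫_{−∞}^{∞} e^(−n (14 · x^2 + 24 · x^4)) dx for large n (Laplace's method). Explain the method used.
I(n) ~ sqrt(π/(14n))

φ(x) = 14 · x^2 + 24 · x^4 has its unique global minimum at x* = 0 (since φ'(x) = 28x + 96x^3 = 0 only at x = 0 for real x with both coefficients positive, and φ → ∞ as |x| → ∞). At x* = 0, φ(0) = 0 and φ''(0) = 28. Laplace's method then gives
  I(n) ~ sqrt(2π / (n · φ''(0))) · e^(−n φ(0)) = sqrt(2π / (28n)) = sqrt(π/(14n)).
The 24 · x^4 term contributes only at subleading order (an O(1/n) relative correction).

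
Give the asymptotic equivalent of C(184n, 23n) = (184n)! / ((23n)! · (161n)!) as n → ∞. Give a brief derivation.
C(184n, 23n) ~ (16777216/823543)^(23n) · sqrt(4/(7π·23n))

Write N = 23n. Apply Stirling to each factorial:
  (8N)! ~ sqrt(2π·8N) · (8N/e)^(8N),
  N! ~ sqrt(2π N) · (N/e)^N,
  (7N)! ~ sqrt(2π·7N) · (7N/e)^(7N).
The exponential factors combine to (8N)^(8N) / (N^N · (7N)^(7N)) = 8^(8N)/7^(7N) = (8^8/7^7)^N = (16777216/823543)^N.
The square-root prefactors combine to sqrt(2π·8N) / (sqrt(2π N)·sqrt(2π·7N)) = sqrt(8 / (2π·7·N)) = sqrt(4/(7π·23n)).
Substituting N = 23n: C(184n, 23n) ~ (16777216/823543)^(23n) · sqrt(4/(7π·23n)).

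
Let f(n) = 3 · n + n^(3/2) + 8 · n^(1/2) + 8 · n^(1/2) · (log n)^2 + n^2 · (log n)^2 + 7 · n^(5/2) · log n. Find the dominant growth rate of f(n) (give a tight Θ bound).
f(n) ∈ Θ(n^(5/2) · log n)

Compare the terms by growth order. For large n, n^a · (log n)^b dominates n^a' · (log n)^b' iff a > a', or (a = a' and b > b'). Ranking the 6 terms shows the dominant one is 7 · n^(5/2) · log n. Hence f(n) ∈ Θ(n^(5/2) · log n).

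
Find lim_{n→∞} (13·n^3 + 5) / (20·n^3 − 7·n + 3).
lim = 13/20

For large n the leading n^3 terms dominate both numerator and denominator. Dividing top and bottom by n^3, every other term tends to 0, leaving 13/20.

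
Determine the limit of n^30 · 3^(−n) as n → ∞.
lim = 0

Exponentials with base > 1 dominate every fixed polynomial: for any fixed c, n^c / 3^n → 0 as n → ∞ (e.g. by the ratio test, or by writing 3^n = e^(n ln 3) and noting e^(n ln 3) / n^c → ∞). Hence n^30 · 3^(−n) = n^30 / 3^n → 0.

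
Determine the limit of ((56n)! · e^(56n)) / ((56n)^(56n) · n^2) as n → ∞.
lim = 0

Stirling: (56n)! ~ sqrt(2π·56n) · (56n/e)^(56n). Hence
  (56n)! · e^(56n) / (56n)^(56n) ~ sqrt(2π·56n).
Dividing by n^2: sqrt(2π·56n) / n^2 = sqrt(2π·56) · n^((1−4)/2), so the expression behaves like sqrt(2π·56) · n^((1−4)/2) → 0.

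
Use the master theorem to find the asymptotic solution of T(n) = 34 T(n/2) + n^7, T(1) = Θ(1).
T(n) = Θ(n^7)

log_2 34 ≈ 5.087. f(n) = n^7 dominates n^(log_2 34) since 7 > 5.087, and the regularity condition a·f(n/b) = 34·(n/2)^7 = (34/128)·n^7 ≤ c·f(n) holds with c = 34/128 ≈ 0.266 < 1. So this is Case 3: T(n) = Θ(f(n)) = Θ(n^7).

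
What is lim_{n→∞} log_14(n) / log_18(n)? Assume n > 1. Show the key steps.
lim = ln(18) / ln(14) = log_14(18)

Change of base: log_14(n) = ln n / ln 14 and log_18(n) = ln n / ln 18. The ratio is (ln n / ln 14) · (ln 18 / ln n) = ln 18 / ln 14, a constant independent of n. So the limit is ln 18 / ln 14 = log_14(18).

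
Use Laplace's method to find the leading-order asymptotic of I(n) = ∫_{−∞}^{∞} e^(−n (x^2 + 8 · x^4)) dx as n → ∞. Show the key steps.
I(n) ~ sqrt(π/n)

φ(x) = x^2 + 8 · x^4 has its unique global minimum at x* = 0 (since φ'(x) = 2x + 32x^3 = 0 only at x = 0 for real x with both coefficients positive, and φ → ∞ as |x| → ∞). At x* = 0, φ(0) = 0 and φ''(0) = 2. Laplace's method then gives
  I(n) ~ sqrt(2π / (n · φ''(0))) · e^(−n φ(0)) = sqrt(2π / (2n)) = sqrt(π/n).
The 8 · x^4 term contributes only at subleading order (an O(1/n) relative correction).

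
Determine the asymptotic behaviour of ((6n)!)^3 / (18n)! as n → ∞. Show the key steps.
((6n)!)^3/(18n)! ~ ((2π·6n)^(2/2) / sqrt(3)) · 3^(−3·6n)  →  0

Write N = 6n. Stirling: N! ~ sqrt(2π N)(N/e)^N and (3N)! ~ sqrt(2π·3N)·(3N/e)^(3N).
  (N!)^3/(3N)! ~ (2π N)^(3/2) (N/e)^(3N) / [sqrt(2π·3N) (3N/e)^(3N)]
     = (2π N)^(3/2) / sqrt(2π·3N) · (N/(3N))^(3N)
     = (2π N)^((3−1)/2) / sqrt(3) · 3^(−3N).
Since 3^3 > 1, the factor 3^(−3N) decays exponentially, so the ratio → 0. Substituting N = 6n gives the stated form.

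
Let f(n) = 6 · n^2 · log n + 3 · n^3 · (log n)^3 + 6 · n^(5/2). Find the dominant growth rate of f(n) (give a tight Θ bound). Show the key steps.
f(n) ∈ Θ(n^3 · (log n)^3)

Compare the terms by growth order. For large n, n^a · (log n)^b dominates n^a' · (log n)^b' iff a > a', or (a = a' and b > b'). Ranking the 3 terms shows the dominant one is 3 · n^3 · (log n)^3. Hence f(n) ∈ Θ(n^3 · (log n)^3).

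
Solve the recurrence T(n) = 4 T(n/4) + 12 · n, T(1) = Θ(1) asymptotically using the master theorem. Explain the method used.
T(n) = Θ(n log n)

log_4 4 = 1, and f(n) = 12 · n = Θ(n^(log_4 4)). This is Case 2 of the master theorem: T(n) = Θ(f(n) · log n) = Θ(n log n).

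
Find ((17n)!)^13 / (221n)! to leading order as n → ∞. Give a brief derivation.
((17n)!)^13/(221n)! ~ ((2π·17n)^(12/2) / sqrt(13)) · 13^(−13·17n)  →  0

Write N = 17n. Stirling: N! ~ sqrt(2π N)(N/e)^N and (13N)! ~ sqrt(2π·13N)·(13N/e)^(13N).
  (N!)^13/(13N)! ~ (2π N)^(13/2) (N/e)^(13N) / [sqrt(2π·13N) (13N/e)^(13N)]
     = (2π N)^(13/2) / sqrt(2π·13N) · (N/(13N))^(13N)
     = (2π N)^((13−1)/2) / sqrt(13) · 13^(−13N).
Since 13^13 > 1, the factor 13^(−13N) decays exponentially, so the ratio → 0. Substituting N = 17n gives the stated form.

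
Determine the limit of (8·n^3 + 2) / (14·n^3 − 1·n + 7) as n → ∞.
lim = 8/14 = 4/7

For large n the leading n^3 terms dominate both numerator and denominator. Dividing top and bottom by n^3, every other term tends to 0, leaving 8/14 = 4/7.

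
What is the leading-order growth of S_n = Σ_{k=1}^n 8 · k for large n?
S_n ~ 4 · n^2

By integral comparison (Euler-Maclaurin), Σ_{k=1}^n 8 · k = 8 · ∫_0^n x^1 dx + O(n) = 8 · n^2/2 = 4 · n^2 + O(n). (Equivalently, Faulhaber's formula gives the same leading term.)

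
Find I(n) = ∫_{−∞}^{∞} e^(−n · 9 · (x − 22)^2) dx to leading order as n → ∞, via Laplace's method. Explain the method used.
I(n) = sqrt(π/(9n))

Here φ(x) = 9 · (x − 22)^2 has its unique minimum at x* = 22 with φ(x*) = 0 and φ''(x*) = 18. Laplace's method gives
  I(n) ~ e^(−n φ(x*)) · sqrt(2π / (n · φ''(x*))) = sqrt(2π / (18n)) = sqrt(π/(9n)).
This is exact: substituting u = (x − 22)·sqrt(9n) gives I(n) = (1/sqrt(9n)) ∫_{−∞}^{∞} e^(−u^2) du = sqrt(π/(9n)).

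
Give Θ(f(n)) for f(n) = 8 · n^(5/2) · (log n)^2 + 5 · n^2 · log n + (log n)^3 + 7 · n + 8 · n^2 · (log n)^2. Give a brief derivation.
f(n) ∈ Θ(n^(5/2) · (log n)^2)

Compare the terms by growth order. For large n, n^a · (log n)^b dominates n^a' · (log n)^b' iff a > a', or (a = a' and b > b'). Ranking the 5 terms shows the dominant one is 8 · n^(5/2) · (log n)^2. Hence f(n) ∈ Θ(n^(5/2) · (log n)^2).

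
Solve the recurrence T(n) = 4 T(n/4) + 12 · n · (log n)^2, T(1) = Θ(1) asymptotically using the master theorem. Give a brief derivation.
T(n) = Θ(n · (log n)^3)

Here log_4 4 = 1 and f(n) = 12 · n · (log n)^2 = Θ(n^(log_4 4) · (log n)^2). This is the extended Case 2 of the master theorem (f matches the critical exponent up to log factors), giving T(n) = Θ(n^(log_4 4) · (log n)^(2+1)) = Θ(n · (log n)^3).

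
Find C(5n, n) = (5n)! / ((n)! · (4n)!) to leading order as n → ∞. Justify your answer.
C(5n, n) ~ (3125/256)^(n) · sqrt(5/(8π·n))

Write N = n. Apply Stirling to each factorial:
  (5N)! ~ sqrt(2π·5N) · (5N/e)^(5N),
  N! ~ sqrt(2π N) · (N/e)^N,
  (4N)! ~ sqrt(2π·4N) · (4N/e)^(4N).
The exponential factors combine to (5N)^(5N) / (N^N · (4N)^(4N)) = 5^(5N)/4^(4N) = (5^5/4^4)^N = (3125/256)^N.
The square-root prefactors combine to sqrt(2π·5N) / (sqrt(2π N)·sqrt(2π·4N)) = sqrt(5 / (2π·4·N)) = sqrt(5/(8π·n)).
Substituting N = n: C(5n, n) ~ (3125/256)^(n) · sqrt(5/(8π·n)).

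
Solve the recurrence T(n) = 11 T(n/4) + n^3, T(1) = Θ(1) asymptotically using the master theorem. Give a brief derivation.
T(n) = Θ(n^3)

log_4 11 ≈ 1.730. f(n) = n^3 dominates n^(log_4 11) since 3 > 1.730, and the regularity condition a·f(n/b) = 11·(n/4)^3 = (11/64)·n^3 ≤ c·f(n) holds with c = 11/64 ≈ 0.172 < 1. So this is Case 3: T(n) = Θ(f(n)) = Θ(n^3).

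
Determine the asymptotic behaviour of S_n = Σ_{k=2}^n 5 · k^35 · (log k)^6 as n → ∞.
S_n ~ 5 · n^36 · (log n)^6 / 36

By integral comparison, S_n = ∫_1^n 5 · x^35 · (log x)^6 dx + O(n^35 · (log n)^6). For the integral, the leading term of ∫_1^n x^35 (log x)^6 dx is n^36/36 · (log n)^6 (by repeated integration by parts; each step lowers the log-exponent and produces a relatively O(1/log n) correction). Hence S_n ~ 5 · n^36 · (log n)^6 / 36.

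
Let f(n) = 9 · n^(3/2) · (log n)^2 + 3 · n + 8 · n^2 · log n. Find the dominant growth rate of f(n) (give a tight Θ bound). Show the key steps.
f(n) ∈ Θ(n^2 · log n)

Compare the terms by growth order. For large n, n^a · (log n)^b dominates n^a' · (log n)^b' iff a > a', or (a = a' and b > b'). Ranking the 3 terms shows the dominant one is 8 · n^2 · log n. Hence f(n) ∈ Θ(n^2 · log n).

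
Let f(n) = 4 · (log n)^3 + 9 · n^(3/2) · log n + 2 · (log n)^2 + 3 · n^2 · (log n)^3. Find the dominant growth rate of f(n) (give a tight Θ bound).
f(n) ∈ Θ(n^2 · (log n)^3)

Compare the terms by growth order. For large n, n^a · (log n)^b dominates n^a' · (log n)^b' iff a > a', or (a = a' and b > b'). Ranking the 4 terms shows the dominant one is 3 · n^2 · (log n)^3. Hence f(n) ∈ Θ(n^2 · (log n)^3).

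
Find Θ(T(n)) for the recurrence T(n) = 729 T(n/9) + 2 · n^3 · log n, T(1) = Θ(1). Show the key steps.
T(n) = Θ(n^3 · (log n)^2)

Here log_9 729 = 3 and f(n) = 2 · n^3 · log n = Θ(n^(log_9 729) · (log n)^1). This is the extended Case 2 of the master theorem (f matches the critical exponent up to log factors), giving T(n) = Θ(n^(log_9 729) · (log n)^(1+1)) = Θ(n^3 · (log n)^2).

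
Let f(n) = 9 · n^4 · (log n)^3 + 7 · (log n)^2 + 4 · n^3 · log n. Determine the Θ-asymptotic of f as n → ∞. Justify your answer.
f(n) ∈ Θ(n^4 · (log n)^3)

Compare the terms by growth order. For large n, n^a · (log n)^b dominates n^a' · (log n)^b' iff a > a', or (a = a' and b > b'). Ranking the 3 terms shows the dominant one is 9 · n^4 · (log n)^3. Hence f(n) ∈ Θ(n^4 · (log n)^3).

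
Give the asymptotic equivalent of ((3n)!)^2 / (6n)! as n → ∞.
((3n)!)^2/(6n)! ~ ((2π·3n)^(1/2) / sqrt(2)) · 2^(−2·3n)  →  0

Write N = 3n. Stirling: N! ~ sqrt(2π N)(N/e)^N and (2N)! ~ sqrt(2π·2N)·(2N/e)^(2N).
  (N!)^2/(2N)! ~ (2π N)^(2/2) (N/e)^(2N) / [sqrt(2π·2N) (2N/e)^(2N)]
     = (2π N)^(2/2) / sqrt(2π·2N) · (N/(2N))^(2N)
     = (2π N)^((2−1)/2) / sqrt(2) · 2^(−2N).
Since 2^2 > 1, the factor 2^(−2N) decays exponentially, so the ratio → 0. Substituting N = 3n gives the stated form.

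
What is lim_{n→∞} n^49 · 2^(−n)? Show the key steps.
lim = 0

Exponentials with base > 1 dominate every fixed polynomial: for any fixed c, n^c / 2^n → 0 as n → ∞ (e.g. by the ratio test, or by writing 2^n = e^(n ln 2) and noting e^(n ln 2) / n^c → ∞). Hence n^49 · 2^(−n) = n^49 / 2^n → 0.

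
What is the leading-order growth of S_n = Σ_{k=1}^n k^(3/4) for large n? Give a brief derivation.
S_n ~ (4/7) · n^(7/4)

Integral comparison: Σ_{k=1}^n k^(3/4) = ∫_0^n x^(3/4) dx + O(n^(3/4)). The integral is n^(1 + 3/4) / (1 + 3/4) = n^((3+4)/4) / ((3+4)/4) = (4/7) · n^(7/4).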